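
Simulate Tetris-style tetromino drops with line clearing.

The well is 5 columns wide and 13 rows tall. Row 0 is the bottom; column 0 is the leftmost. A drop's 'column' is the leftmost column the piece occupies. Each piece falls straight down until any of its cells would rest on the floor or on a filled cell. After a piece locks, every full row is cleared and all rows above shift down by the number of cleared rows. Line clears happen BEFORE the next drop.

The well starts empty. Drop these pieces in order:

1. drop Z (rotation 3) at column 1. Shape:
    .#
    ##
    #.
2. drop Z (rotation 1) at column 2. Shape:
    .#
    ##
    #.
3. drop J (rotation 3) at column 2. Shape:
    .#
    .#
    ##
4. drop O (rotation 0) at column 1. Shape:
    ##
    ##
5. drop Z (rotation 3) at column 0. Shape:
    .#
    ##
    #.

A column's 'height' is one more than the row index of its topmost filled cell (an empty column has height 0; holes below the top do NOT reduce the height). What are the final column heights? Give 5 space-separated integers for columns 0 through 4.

Drop 1: Z rot3 at col 1 lands with bottom-row=0; cleared 0 line(s) (total 0); column heights now [0 2 3 0 0], max=3
Drop 2: Z rot1 at col 2 lands with bottom-row=3; cleared 0 line(s) (total 0); column heights now [0 2 5 6 0], max=6
Drop 3: J rot3 at col 2 lands with bottom-row=6; cleared 0 line(s) (total 0); column heights now [0 2 7 9 0], max=9
Drop 4: O rot0 at col 1 lands with bottom-row=7; cleared 0 line(s) (total 0); column heights now [0 9 9 9 0], max=9
Drop 5: Z rot3 at col 0 lands with bottom-row=8; cleared 0 line(s) (total 0); column heights now [10 11 9 9 0], max=11

Answer: 10 11 9 9 0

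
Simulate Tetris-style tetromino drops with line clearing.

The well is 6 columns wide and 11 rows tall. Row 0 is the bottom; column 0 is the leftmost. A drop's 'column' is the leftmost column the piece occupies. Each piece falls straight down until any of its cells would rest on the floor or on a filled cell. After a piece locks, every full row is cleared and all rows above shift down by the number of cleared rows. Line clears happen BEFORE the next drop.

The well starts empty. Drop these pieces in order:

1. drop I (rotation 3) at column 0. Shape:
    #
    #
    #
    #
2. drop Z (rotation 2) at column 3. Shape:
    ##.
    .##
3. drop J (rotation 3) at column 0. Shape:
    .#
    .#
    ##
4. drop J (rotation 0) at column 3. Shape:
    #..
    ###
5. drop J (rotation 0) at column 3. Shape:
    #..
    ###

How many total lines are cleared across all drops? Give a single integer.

Drop 1: I rot3 at col 0 lands with bottom-row=0; cleared 0 line(s) (total 0); column heights now [4 0 0 0 0 0], max=4
Drop 2: Z rot2 at col 3 lands with bottom-row=0; cleared 0 line(s) (total 0); column heights now [4 0 0 2 2 1], max=4
Drop 3: J rot3 at col 0 lands with bottom-row=4; cleared 0 line(s) (total 0); column heights now [5 7 0 2 2 1], max=7
Drop 4: J rot0 at col 3 lands with bottom-row=2; cleared 0 line(s) (total 0); column heights now [5 7 0 4 3 3], max=7
Drop 5: J rot0 at col 3 lands with bottom-row=4; cleared 0 line(s) (total 0); column heights now [5 7 0 6 5 5], max=7

Answer: 0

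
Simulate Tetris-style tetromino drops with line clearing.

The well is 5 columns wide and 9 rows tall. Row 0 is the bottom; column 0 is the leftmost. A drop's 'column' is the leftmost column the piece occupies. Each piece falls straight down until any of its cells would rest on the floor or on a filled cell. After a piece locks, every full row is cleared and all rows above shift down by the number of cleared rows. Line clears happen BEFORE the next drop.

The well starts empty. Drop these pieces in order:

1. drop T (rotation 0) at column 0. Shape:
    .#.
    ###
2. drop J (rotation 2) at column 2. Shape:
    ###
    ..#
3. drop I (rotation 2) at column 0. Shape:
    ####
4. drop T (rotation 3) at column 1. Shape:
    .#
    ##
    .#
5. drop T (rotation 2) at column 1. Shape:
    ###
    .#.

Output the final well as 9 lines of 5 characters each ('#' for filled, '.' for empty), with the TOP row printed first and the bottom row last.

Answer: .....
.###.
..#..
..#..
.##..
..#..
####.
.####
###.#

Derivation:
Drop 1: T rot0 at col 0 lands with bottom-row=0; cleared 0 line(s) (total 0); column heights now [1 2 1 0 0], max=2
Drop 2: J rot2 at col 2 lands with bottom-row=0; cleared 0 line(s) (total 0); column heights now [1 2 2 2 2], max=2
Drop 3: I rot2 at col 0 lands with bottom-row=2; cleared 0 line(s) (total 0); column heights now [3 3 3 3 2], max=3
Drop 4: T rot3 at col 1 lands with bottom-row=3; cleared 0 line(s) (total 0); column heights now [3 5 6 3 2], max=6
Drop 5: T rot2 at col 1 lands with bottom-row=6; cleared 0 line(s) (total 0); column heights now [3 8 8 8 2], max=8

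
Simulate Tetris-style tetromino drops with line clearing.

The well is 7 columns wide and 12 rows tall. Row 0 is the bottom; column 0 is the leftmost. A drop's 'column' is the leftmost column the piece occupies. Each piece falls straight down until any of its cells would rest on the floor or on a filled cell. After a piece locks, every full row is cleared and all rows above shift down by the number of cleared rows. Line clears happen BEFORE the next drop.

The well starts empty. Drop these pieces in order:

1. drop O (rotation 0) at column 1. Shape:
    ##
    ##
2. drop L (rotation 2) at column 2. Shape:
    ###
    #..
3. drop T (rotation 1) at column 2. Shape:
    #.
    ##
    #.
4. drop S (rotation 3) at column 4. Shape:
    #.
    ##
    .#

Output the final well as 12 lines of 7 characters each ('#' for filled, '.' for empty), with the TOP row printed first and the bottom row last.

Drop 1: O rot0 at col 1 lands with bottom-row=0; cleared 0 line(s) (total 0); column heights now [0 2 2 0 0 0 0], max=2
Drop 2: L rot2 at col 2 lands with bottom-row=2; cleared 0 line(s) (total 0); column heights now [0 2 4 4 4 0 0], max=4
Drop 3: T rot1 at col 2 lands with bottom-row=4; cleared 0 line(s) (total 0); column heights now [0 2 7 6 4 0 0], max=7
Drop 4: S rot3 at col 4 lands with bottom-row=3; cleared 0 line(s) (total 0); column heights now [0 2 7 6 6 5 0], max=7

Answer: .......
.......
.......
.......
.......
..#....
..###..
..#.##.
..####.
..#....
.##....
.##....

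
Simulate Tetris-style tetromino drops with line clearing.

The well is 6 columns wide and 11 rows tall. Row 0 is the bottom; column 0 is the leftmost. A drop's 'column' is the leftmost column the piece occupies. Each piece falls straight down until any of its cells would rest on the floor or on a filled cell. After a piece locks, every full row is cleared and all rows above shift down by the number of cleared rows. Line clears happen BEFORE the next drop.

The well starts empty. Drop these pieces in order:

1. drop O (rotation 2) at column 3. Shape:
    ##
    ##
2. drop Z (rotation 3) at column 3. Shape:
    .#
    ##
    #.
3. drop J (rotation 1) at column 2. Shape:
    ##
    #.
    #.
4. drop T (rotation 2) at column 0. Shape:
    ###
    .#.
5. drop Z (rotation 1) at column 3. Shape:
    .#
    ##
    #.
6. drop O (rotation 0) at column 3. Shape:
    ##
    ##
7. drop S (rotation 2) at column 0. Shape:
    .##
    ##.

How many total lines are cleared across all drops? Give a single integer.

Drop 1: O rot2 at col 3 lands with bottom-row=0; cleared 0 line(s) (total 0); column heights now [0 0 0 2 2 0], max=2
Drop 2: Z rot3 at col 3 lands with bottom-row=2; cleared 0 line(s) (total 0); column heights now [0 0 0 4 5 0], max=5
Drop 3: J rot1 at col 2 lands with bottom-row=2; cleared 0 line(s) (total 0); column heights now [0 0 5 5 5 0], max=5
Drop 4: T rot2 at col 0 lands with bottom-row=4; cleared 0 line(s) (total 0); column heights now [6 6 6 5 5 0], max=6
Drop 5: Z rot1 at col 3 lands with bottom-row=5; cleared 0 line(s) (total 0); column heights now [6 6 6 7 8 0], max=8
Drop 6: O rot0 at col 3 lands with bottom-row=8; cleared 0 line(s) (total 0); column heights now [6 6 6 10 10 0], max=10
Drop 7: S rot2 at col 0 lands with bottom-row=6; cleared 0 line(s) (total 0); column heights now [7 8 8 10 10 0], max=10

Answer: 0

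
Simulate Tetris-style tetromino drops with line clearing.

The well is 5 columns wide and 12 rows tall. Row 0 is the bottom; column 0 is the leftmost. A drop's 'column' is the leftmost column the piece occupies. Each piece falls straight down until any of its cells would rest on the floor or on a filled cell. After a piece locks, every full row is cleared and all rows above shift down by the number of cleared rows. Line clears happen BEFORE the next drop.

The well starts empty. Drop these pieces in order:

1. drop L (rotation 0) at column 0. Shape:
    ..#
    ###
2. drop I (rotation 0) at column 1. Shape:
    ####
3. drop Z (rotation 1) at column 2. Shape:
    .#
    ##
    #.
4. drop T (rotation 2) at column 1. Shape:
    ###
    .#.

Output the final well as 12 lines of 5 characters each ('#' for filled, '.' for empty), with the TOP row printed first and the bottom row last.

Drop 1: L rot0 at col 0 lands with bottom-row=0; cleared 0 line(s) (total 0); column heights now [1 1 2 0 0], max=2
Drop 2: I rot0 at col 1 lands with bottom-row=2; cleared 0 line(s) (total 0); column heights now [1 3 3 3 3], max=3
Drop 3: Z rot1 at col 2 lands with bottom-row=3; cleared 0 line(s) (total 0); column heights now [1 3 5 6 3], max=6
Drop 4: T rot2 at col 1 lands with bottom-row=5; cleared 0 line(s) (total 0); column heights now [1 7 7 7 3], max=7

Answer: .....
.....
.....
.....
.....
.###.
..##.
..##.
..#..
.####
..#..
###..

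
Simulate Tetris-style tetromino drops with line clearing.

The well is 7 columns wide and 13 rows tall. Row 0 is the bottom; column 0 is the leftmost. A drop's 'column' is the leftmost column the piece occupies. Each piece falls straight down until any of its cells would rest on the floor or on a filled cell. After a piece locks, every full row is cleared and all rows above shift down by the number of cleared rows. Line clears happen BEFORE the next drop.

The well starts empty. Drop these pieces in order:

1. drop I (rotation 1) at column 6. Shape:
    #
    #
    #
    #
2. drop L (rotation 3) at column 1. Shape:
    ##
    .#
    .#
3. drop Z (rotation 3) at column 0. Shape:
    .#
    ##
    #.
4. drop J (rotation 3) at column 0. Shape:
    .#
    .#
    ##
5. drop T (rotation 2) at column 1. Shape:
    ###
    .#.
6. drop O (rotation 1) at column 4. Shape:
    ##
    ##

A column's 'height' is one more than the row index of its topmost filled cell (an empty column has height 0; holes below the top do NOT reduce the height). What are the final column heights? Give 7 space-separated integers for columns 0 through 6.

Answer: 6 9 9 9 2 2 4

Derivation:
Drop 1: I rot1 at col 6 lands with bottom-row=0; cleared 0 line(s) (total 0); column heights now [0 0 0 0 0 0 4], max=4
Drop 2: L rot3 at col 1 lands with bottom-row=0; cleared 0 line(s) (total 0); column heights now [0 3 3 0 0 0 4], max=4
Drop 3: Z rot3 at col 0 lands with bottom-row=2; cleared 0 line(s) (total 0); column heights now [4 5 3 0 0 0 4], max=5
Drop 4: J rot3 at col 0 lands with bottom-row=5; cleared 0 line(s) (total 0); column heights now [6 8 3 0 0 0 4], max=8
Drop 5: T rot2 at col 1 lands with bottom-row=7; cleared 0 line(s) (total 0); column heights now [6 9 9 9 0 0 4], max=9
Drop 6: O rot1 at col 4 lands with bottom-row=0; cleared 0 line(s) (total 0); column heights now [6 9 9 9 2 2 4], max=9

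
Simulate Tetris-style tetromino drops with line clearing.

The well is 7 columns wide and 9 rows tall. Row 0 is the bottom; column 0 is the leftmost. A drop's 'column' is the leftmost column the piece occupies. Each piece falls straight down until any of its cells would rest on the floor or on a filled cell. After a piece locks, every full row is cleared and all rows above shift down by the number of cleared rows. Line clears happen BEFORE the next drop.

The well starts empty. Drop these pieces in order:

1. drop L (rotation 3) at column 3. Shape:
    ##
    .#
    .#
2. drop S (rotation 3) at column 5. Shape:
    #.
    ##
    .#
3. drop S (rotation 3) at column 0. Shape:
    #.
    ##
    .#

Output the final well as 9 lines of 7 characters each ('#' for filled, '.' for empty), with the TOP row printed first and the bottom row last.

Answer: .......
.......
.......
.......
.......
.......
#..###.
##..###
.#..#.#

Derivation:
Drop 1: L rot3 at col 3 lands with bottom-row=0; cleared 0 line(s) (total 0); column heights now [0 0 0 3 3 0 0], max=3
Drop 2: S rot3 at col 5 lands with bottom-row=0; cleared 0 line(s) (total 0); column heights now [0 0 0 3 3 3 2], max=3
Drop 3: S rot3 at col 0 lands with bottom-row=0; cleared 0 line(s) (total 0); column heights now [3 2 0 3 3 3 2], max=3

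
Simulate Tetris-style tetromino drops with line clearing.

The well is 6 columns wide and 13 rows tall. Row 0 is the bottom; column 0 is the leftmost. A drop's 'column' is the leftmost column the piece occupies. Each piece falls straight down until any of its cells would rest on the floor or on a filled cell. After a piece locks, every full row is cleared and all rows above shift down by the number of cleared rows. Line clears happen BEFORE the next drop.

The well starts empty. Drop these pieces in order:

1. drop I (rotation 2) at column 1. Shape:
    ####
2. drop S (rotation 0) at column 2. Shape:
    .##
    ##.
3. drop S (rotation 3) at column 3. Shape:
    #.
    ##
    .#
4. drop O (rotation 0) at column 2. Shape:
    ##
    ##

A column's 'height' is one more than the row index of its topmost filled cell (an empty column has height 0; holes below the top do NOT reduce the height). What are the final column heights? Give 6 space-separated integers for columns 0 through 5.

Drop 1: I rot2 at col 1 lands with bottom-row=0; cleared 0 line(s) (total 0); column heights now [0 1 1 1 1 0], max=1
Drop 2: S rot0 at col 2 lands with bottom-row=1; cleared 0 line(s) (total 0); column heights now [0 1 2 3 3 0], max=3
Drop 3: S rot3 at col 3 lands with bottom-row=3; cleared 0 line(s) (total 0); column heights now [0 1 2 6 5 0], max=6
Drop 4: O rot0 at col 2 lands with bottom-row=6; cleared 0 line(s) (total 0); column heights now [0 1 8 8 5 0], max=8

Answer: 0 1 8 8 5 0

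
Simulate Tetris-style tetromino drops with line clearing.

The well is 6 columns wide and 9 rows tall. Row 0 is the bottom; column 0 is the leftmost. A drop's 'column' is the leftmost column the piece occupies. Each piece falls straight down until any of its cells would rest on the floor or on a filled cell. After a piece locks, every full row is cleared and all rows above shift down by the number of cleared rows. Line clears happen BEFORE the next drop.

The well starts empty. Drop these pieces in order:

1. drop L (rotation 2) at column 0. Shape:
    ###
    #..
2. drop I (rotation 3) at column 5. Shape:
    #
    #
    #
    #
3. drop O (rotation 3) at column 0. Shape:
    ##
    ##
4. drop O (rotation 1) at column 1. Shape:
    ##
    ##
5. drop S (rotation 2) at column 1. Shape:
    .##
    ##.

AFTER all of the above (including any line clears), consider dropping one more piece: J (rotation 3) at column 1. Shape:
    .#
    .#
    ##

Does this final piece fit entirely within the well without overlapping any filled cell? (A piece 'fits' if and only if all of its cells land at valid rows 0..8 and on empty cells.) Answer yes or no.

Drop 1: L rot2 at col 0 lands with bottom-row=0; cleared 0 line(s) (total 0); column heights now [2 2 2 0 0 0], max=2
Drop 2: I rot3 at col 5 lands with bottom-row=0; cleared 0 line(s) (total 0); column heights now [2 2 2 0 0 4], max=4
Drop 3: O rot3 at col 0 lands with bottom-row=2; cleared 0 line(s) (total 0); column heights now [4 4 2 0 0 4], max=4
Drop 4: O rot1 at col 1 lands with bottom-row=4; cleared 0 line(s) (total 0); column heights now [4 6 6 0 0 4], max=6
Drop 5: S rot2 at col 1 lands with bottom-row=6; cleared 0 line(s) (total 0); column heights now [4 7 8 8 0 4], max=8
Test piece J rot3 at col 1 (width 2): heights before test = [4 7 8 8 0 4]; fits = False

Answer: no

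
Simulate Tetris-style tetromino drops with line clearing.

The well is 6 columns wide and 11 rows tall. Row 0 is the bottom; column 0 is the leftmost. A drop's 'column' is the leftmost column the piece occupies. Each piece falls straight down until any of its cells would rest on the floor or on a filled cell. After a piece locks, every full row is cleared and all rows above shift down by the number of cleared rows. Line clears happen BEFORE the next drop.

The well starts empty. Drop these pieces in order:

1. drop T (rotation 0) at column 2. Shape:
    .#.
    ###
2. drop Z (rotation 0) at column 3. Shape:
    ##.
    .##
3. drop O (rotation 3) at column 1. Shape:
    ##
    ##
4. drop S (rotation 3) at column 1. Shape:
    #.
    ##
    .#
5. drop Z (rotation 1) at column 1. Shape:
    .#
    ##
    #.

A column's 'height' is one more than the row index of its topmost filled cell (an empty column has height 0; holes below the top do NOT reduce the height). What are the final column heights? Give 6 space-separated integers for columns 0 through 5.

Answer: 0 8 9 3 3 2

Derivation:
Drop 1: T rot0 at col 2 lands with bottom-row=0; cleared 0 line(s) (total 0); column heights now [0 0 1 2 1 0], max=2
Drop 2: Z rot0 at col 3 lands with bottom-row=1; cleared 0 line(s) (total 0); column heights now [0 0 1 3 3 2], max=3
Drop 3: O rot3 at col 1 lands with bottom-row=1; cleared 0 line(s) (total 0); column heights now [0 3 3 3 3 2], max=3
Drop 4: S rot3 at col 1 lands with bottom-row=3; cleared 0 line(s) (total 0); column heights now [0 6 5 3 3 2], max=6
Drop 5: Z rot1 at col 1 lands with bottom-row=6; cleared 0 line(s) (total 0); column heights now [0 8 9 3 3 2], max=9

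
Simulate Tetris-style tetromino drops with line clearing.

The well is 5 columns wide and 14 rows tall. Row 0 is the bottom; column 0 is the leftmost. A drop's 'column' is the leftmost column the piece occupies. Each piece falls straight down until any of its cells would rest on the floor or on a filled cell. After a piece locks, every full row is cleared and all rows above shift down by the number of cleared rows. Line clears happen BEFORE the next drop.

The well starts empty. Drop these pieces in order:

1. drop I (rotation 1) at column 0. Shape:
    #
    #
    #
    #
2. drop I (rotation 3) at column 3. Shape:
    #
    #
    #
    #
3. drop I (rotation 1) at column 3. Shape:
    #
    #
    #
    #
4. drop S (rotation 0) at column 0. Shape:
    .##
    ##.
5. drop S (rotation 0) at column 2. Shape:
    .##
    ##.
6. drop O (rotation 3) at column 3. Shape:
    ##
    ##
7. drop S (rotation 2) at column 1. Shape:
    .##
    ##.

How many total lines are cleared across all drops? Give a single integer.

Answer: 0

Derivation:
Drop 1: I rot1 at col 0 lands with bottom-row=0; cleared 0 line(s) (total 0); column heights now [4 0 0 0 0], max=4
Drop 2: I rot3 at col 3 lands with bottom-row=0; cleared 0 line(s) (total 0); column heights now [4 0 0 4 0], max=4
Drop 3: I rot1 at col 3 lands with bottom-row=4; cleared 0 line(s) (total 0); column heights now [4 0 0 8 0], max=8
Drop 4: S rot0 at col 0 lands with bottom-row=4; cleared 0 line(s) (total 0); column heights now [5 6 6 8 0], max=8
Drop 5: S rot0 at col 2 lands with bottom-row=8; cleared 0 line(s) (total 0); column heights now [5 6 9 10 10], max=10
Drop 6: O rot3 at col 3 lands with bottom-row=10; cleared 0 line(s) (total 0); column heights now [5 6 9 12 12], max=12
Drop 7: S rot2 at col 1 lands with bottom-row=11; cleared 0 line(s) (total 0); column heights now [5 12 13 13 12], max=13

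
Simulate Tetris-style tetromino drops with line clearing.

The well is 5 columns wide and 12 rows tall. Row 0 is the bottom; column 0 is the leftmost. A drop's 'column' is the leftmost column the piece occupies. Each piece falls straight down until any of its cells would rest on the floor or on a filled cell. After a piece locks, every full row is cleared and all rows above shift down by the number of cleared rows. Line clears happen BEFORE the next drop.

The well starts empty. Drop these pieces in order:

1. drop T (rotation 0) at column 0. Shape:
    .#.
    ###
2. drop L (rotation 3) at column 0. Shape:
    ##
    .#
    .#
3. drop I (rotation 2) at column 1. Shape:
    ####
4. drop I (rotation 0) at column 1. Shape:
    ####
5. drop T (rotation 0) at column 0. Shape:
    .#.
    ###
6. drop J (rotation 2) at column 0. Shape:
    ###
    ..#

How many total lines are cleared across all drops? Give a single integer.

Answer: 0

Derivation:
Drop 1: T rot0 at col 0 lands with bottom-row=0; cleared 0 line(s) (total 0); column heights now [1 2 1 0 0], max=2
Drop 2: L rot3 at col 0 lands with bottom-row=2; cleared 0 line(s) (total 0); column heights now [5 5 1 0 0], max=5
Drop 3: I rot2 at col 1 lands with bottom-row=5; cleared 0 line(s) (total 0); column heights now [5 6 6 6 6], max=6
Drop 4: I rot0 at col 1 lands with bottom-row=6; cleared 0 line(s) (total 0); column heights now [5 7 7 7 7], max=7
Drop 5: T rot0 at col 0 lands with bottom-row=7; cleared 0 line(s) (total 0); column heights now [8 9 8 7 7], max=9
Drop 6: J rot2 at col 0 lands with bottom-row=8; cleared 0 line(s) (total 0); column heights now [10 10 10 7 7], max=10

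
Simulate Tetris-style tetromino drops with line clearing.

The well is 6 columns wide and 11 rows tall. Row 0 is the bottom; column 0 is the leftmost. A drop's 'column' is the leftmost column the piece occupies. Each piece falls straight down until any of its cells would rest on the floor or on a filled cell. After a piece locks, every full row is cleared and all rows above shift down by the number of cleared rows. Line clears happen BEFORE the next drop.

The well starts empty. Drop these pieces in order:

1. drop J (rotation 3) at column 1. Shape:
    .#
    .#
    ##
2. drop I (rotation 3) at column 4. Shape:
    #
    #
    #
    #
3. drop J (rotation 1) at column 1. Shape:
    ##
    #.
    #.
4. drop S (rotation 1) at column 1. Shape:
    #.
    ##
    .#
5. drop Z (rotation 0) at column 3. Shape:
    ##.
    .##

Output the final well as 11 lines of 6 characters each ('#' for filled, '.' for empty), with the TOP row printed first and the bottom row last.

Answer: ......
......
......
......
.#....
.####.
..#.##
.##.#.
.##.#.
.##.#.
.##.#.

Derivation:
Drop 1: J rot3 at col 1 lands with bottom-row=0; cleared 0 line(s) (total 0); column heights now [0 1 3 0 0 0], max=3
Drop 2: I rot3 at col 4 lands with bottom-row=0; cleared 0 line(s) (total 0); column heights now [0 1 3 0 4 0], max=4
Drop 3: J rot1 at col 1 lands with bottom-row=1; cleared 0 line(s) (total 0); column heights now [0 4 4 0 4 0], max=4
Drop 4: S rot1 at col 1 lands with bottom-row=4; cleared 0 line(s) (total 0); column heights now [0 7 6 0 4 0], max=7
Drop 5: Z rot0 at col 3 lands with bottom-row=4; cleared 0 line(s) (total 0); column heights now [0 7 6 6 6 5], max=7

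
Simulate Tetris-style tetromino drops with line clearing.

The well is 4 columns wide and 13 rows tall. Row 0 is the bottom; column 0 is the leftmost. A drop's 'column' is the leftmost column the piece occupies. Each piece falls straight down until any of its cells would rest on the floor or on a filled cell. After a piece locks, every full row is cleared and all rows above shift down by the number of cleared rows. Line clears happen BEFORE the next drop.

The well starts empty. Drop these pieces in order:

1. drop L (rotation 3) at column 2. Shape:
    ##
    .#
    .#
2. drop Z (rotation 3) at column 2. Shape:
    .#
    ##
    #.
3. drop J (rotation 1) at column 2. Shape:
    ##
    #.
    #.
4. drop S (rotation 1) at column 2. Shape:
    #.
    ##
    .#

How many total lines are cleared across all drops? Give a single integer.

Drop 1: L rot3 at col 2 lands with bottom-row=0; cleared 0 line(s) (total 0); column heights now [0 0 3 3], max=3
Drop 2: Z rot3 at col 2 lands with bottom-row=3; cleared 0 line(s) (total 0); column heights now [0 0 5 6], max=6
Drop 3: J rot1 at col 2 lands with bottom-row=5; cleared 0 line(s) (total 0); column heights now [0 0 8 8], max=8
Drop 4: S rot1 at col 2 lands with bottom-row=8; cleared 0 line(s) (total 0); column heights now [0 0 11 10], max=11

Answer: 0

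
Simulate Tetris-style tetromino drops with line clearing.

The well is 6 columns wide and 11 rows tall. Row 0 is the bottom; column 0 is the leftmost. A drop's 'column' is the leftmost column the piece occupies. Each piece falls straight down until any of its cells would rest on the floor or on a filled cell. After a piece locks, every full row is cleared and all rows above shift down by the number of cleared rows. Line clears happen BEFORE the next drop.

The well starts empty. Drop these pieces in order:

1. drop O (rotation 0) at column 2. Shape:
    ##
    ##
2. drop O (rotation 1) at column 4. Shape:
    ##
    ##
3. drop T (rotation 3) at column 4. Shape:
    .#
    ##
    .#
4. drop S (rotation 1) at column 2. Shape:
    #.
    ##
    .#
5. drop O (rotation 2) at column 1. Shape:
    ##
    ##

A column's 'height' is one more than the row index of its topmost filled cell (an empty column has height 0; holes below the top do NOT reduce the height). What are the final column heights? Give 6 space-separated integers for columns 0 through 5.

Drop 1: O rot0 at col 2 lands with bottom-row=0; cleared 0 line(s) (total 0); column heights now [0 0 2 2 0 0], max=2
Drop 2: O rot1 at col 4 lands with bottom-row=0; cleared 0 line(s) (total 0); column heights now [0 0 2 2 2 2], max=2
Drop 3: T rot3 at col 4 lands with bottom-row=2; cleared 0 line(s) (total 0); column heights now [0 0 2 2 4 5], max=5
Drop 4: S rot1 at col 2 lands with bottom-row=2; cleared 0 line(s) (total 0); column heights now [0 0 5 4 4 5], max=5
Drop 5: O rot2 at col 1 lands with bottom-row=5; cleared 0 line(s) (total 0); column heights now [0 7 7 4 4 5], max=7

Answer: 0 7 7 4 4 5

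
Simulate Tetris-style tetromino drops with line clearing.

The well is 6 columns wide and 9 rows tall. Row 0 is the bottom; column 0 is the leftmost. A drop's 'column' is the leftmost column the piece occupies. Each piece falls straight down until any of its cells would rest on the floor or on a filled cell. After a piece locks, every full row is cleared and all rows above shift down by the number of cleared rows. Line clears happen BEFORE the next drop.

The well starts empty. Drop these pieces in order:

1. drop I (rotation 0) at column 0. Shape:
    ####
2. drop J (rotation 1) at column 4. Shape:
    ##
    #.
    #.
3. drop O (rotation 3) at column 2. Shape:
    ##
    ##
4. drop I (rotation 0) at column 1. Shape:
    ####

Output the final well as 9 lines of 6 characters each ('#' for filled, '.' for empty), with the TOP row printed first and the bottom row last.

Drop 1: I rot0 at col 0 lands with bottom-row=0; cleared 0 line(s) (total 0); column heights now [1 1 1 1 0 0], max=1
Drop 2: J rot1 at col 4 lands with bottom-row=0; cleared 0 line(s) (total 0); column heights now [1 1 1 1 3 3], max=3
Drop 3: O rot3 at col 2 lands with bottom-row=1; cleared 0 line(s) (total 0); column heights now [1 1 3 3 3 3], max=3
Drop 4: I rot0 at col 1 lands with bottom-row=3; cleared 0 line(s) (total 0); column heights now [1 4 4 4 4 3], max=4

Answer: ......
......
......
......
......
.####.
..####
..###.
#####.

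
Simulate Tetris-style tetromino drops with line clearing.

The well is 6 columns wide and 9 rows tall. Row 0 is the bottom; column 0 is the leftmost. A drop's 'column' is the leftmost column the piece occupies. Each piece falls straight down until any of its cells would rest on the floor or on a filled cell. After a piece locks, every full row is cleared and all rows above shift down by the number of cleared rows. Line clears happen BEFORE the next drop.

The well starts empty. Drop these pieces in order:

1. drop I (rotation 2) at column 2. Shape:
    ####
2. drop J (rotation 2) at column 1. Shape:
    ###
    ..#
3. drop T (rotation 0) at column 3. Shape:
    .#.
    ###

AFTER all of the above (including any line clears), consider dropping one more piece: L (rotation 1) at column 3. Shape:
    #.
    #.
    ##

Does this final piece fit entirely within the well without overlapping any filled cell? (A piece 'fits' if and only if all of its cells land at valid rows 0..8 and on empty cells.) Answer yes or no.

Drop 1: I rot2 at col 2 lands with bottom-row=0; cleared 0 line(s) (total 0); column heights now [0 0 1 1 1 1], max=1
Drop 2: J rot2 at col 1 lands with bottom-row=1; cleared 0 line(s) (total 0); column heights now [0 3 3 3 1 1], max=3
Drop 3: T rot0 at col 3 lands with bottom-row=3; cleared 0 line(s) (total 0); column heights now [0 3 3 4 5 4], max=5
Test piece L rot1 at col 3 (width 2): heights before test = [0 3 3 4 5 4]; fits = True

Answer: yes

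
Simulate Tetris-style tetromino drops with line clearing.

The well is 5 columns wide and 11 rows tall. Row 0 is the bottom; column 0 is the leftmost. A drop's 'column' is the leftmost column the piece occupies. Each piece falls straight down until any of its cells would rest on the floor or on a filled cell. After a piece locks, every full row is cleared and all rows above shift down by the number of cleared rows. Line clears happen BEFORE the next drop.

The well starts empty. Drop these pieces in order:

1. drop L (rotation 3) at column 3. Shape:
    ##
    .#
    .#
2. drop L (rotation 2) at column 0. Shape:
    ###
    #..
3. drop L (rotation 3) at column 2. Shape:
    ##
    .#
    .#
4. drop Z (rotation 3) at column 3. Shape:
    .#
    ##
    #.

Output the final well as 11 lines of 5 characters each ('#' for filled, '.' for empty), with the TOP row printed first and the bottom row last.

Drop 1: L rot3 at col 3 lands with bottom-row=0; cleared 0 line(s) (total 0); column heights now [0 0 0 3 3], max=3
Drop 2: L rot2 at col 0 lands with bottom-row=0; cleared 0 line(s) (total 0); column heights now [2 2 2 3 3], max=3
Drop 3: L rot3 at col 2 lands with bottom-row=3; cleared 0 line(s) (total 0); column heights now [2 2 6 6 3], max=6
Drop 4: Z rot3 at col 3 lands with bottom-row=6; cleared 0 line(s) (total 0); column heights now [2 2 6 8 9], max=9

Answer: .....
.....
....#
...##
...#.
..##.
...#.
...#.
...##
###.#
#...#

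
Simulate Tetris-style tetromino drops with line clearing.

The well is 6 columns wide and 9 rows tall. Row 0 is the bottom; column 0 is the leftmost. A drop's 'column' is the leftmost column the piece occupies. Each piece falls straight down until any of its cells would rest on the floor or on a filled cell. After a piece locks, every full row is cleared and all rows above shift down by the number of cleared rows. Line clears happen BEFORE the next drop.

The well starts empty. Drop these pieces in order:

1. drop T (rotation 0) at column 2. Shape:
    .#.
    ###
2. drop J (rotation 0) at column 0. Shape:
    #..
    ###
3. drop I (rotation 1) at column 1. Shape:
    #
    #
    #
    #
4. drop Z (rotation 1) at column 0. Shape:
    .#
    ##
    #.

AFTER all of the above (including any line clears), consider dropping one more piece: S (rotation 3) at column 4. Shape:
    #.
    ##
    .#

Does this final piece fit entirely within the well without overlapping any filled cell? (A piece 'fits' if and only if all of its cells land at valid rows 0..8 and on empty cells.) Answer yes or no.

Drop 1: T rot0 at col 2 lands with bottom-row=0; cleared 0 line(s) (total 0); column heights now [0 0 1 2 1 0], max=2
Drop 2: J rot0 at col 0 lands with bottom-row=1; cleared 0 line(s) (total 0); column heights now [3 2 2 2 1 0], max=3
Drop 3: I rot1 at col 1 lands with bottom-row=2; cleared 0 line(s) (total 0); column heights now [3 6 2 2 1 0], max=6
Drop 4: Z rot1 at col 0 lands with bottom-row=5; cleared 0 line(s) (total 0); column heights now [7 8 2 2 1 0], max=8
Test piece S rot3 at col 4 (width 2): heights before test = [7 8 2 2 1 0]; fits = True

Answer: yes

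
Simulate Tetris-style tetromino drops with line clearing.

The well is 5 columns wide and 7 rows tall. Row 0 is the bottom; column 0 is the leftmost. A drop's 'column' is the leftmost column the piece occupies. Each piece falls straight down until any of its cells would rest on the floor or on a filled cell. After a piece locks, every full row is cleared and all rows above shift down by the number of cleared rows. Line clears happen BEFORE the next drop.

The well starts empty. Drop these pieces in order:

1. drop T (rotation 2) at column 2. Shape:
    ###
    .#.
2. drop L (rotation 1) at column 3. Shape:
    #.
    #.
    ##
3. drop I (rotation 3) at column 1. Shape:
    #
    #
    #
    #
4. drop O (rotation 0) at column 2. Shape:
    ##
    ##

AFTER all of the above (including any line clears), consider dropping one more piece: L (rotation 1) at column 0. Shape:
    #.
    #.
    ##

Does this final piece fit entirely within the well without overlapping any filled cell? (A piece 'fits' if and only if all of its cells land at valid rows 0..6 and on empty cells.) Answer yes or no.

Answer: yes

Derivation:
Drop 1: T rot2 at col 2 lands with bottom-row=0; cleared 0 line(s) (total 0); column heights now [0 0 2 2 2], max=2
Drop 2: L rot1 at col 3 lands with bottom-row=2; cleared 0 line(s) (total 0); column heights now [0 0 2 5 3], max=5
Drop 3: I rot3 at col 1 lands with bottom-row=0; cleared 0 line(s) (total 0); column heights now [0 4 2 5 3], max=5
Drop 4: O rot0 at col 2 lands with bottom-row=5; cleared 0 line(s) (total 0); column heights now [0 4 7 7 3], max=7
Test piece L rot1 at col 0 (width 2): heights before test = [0 4 7 7 3]; fits = True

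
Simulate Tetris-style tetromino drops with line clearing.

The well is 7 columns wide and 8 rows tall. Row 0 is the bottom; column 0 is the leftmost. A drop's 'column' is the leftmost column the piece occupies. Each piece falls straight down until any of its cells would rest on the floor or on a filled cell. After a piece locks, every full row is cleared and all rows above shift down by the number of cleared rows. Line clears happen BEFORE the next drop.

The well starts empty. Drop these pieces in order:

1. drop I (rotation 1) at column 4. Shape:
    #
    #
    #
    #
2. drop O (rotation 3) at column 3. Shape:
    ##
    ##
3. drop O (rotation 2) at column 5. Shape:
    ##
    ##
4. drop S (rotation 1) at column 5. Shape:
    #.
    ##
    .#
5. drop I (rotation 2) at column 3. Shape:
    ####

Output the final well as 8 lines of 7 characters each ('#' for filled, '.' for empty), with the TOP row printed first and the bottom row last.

Drop 1: I rot1 at col 4 lands with bottom-row=0; cleared 0 line(s) (total 0); column heights now [0 0 0 0 4 0 0], max=4
Drop 2: O rot3 at col 3 lands with bottom-row=4; cleared 0 line(s) (total 0); column heights now [0 0 0 6 6 0 0], max=6
Drop 3: O rot2 at col 5 lands with bottom-row=0; cleared 0 line(s) (total 0); column heights now [0 0 0 6 6 2 2], max=6
Drop 4: S rot1 at col 5 lands with bottom-row=2; cleared 0 line(s) (total 0); column heights now [0 0 0 6 6 5 4], max=6
Drop 5: I rot2 at col 3 lands with bottom-row=6; cleared 0 line(s) (total 0); column heights now [0 0 0 7 7 7 7], max=7

Answer: .......
...####
...##..
...###.
....###
....#.#
....###
....###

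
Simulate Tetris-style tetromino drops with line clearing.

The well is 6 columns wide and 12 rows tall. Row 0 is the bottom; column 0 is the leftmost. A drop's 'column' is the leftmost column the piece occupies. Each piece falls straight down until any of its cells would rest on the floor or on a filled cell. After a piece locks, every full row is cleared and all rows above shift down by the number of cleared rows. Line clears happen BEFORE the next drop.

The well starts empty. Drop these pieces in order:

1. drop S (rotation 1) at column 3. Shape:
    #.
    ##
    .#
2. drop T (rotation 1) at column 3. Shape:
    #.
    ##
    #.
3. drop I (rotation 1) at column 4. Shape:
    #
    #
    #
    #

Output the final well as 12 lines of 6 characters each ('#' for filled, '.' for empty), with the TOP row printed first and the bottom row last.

Drop 1: S rot1 at col 3 lands with bottom-row=0; cleared 0 line(s) (total 0); column heights now [0 0 0 3 2 0], max=3
Drop 2: T rot1 at col 3 lands with bottom-row=3; cleared 0 line(s) (total 0); column heights now [0 0 0 6 5 0], max=6
Drop 3: I rot1 at col 4 lands with bottom-row=5; cleared 0 line(s) (total 0); column heights now [0 0 0 6 9 0], max=9

Answer: ......
......
......
....#.
....#.
....#.
...##.
...##.
...#..
...#..
...##.
....#.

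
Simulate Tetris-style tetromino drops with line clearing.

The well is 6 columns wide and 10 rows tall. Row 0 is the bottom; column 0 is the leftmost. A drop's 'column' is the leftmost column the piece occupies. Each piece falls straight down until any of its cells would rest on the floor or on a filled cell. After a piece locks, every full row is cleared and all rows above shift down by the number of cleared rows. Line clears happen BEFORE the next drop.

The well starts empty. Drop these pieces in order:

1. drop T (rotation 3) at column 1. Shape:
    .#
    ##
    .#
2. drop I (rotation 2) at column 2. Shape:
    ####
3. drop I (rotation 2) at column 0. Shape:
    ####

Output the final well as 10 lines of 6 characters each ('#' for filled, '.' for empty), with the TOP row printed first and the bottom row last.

Drop 1: T rot3 at col 1 lands with bottom-row=0; cleared 0 line(s) (total 0); column heights now [0 2 3 0 0 0], max=3
Drop 2: I rot2 at col 2 lands with bottom-row=3; cleared 0 line(s) (total 0); column heights now [0 2 4 4 4 4], max=4
Drop 3: I rot2 at col 0 lands with bottom-row=4; cleared 0 line(s) (total 0); column heights now [5 5 5 5 4 4], max=5

Answer: ......
......
......
......
......
####..
..####
..#...
.##...
..#...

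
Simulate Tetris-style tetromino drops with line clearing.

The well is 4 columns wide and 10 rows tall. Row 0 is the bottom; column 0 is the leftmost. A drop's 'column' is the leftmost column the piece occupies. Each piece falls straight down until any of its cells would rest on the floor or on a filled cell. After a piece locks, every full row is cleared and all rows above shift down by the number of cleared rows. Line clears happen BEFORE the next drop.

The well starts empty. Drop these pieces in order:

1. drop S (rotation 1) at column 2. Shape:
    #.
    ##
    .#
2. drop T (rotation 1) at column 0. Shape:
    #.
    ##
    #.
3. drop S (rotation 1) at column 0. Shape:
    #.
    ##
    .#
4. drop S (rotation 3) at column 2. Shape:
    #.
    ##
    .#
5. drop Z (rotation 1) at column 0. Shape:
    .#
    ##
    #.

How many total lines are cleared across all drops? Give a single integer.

Answer: 3

Derivation:
Drop 1: S rot1 at col 2 lands with bottom-row=0; cleared 0 line(s) (total 0); column heights now [0 0 3 2], max=3
Drop 2: T rot1 at col 0 lands with bottom-row=0; cleared 1 line(s) (total 1); column heights now [2 0 2 1], max=2
Drop 3: S rot1 at col 0 lands with bottom-row=1; cleared 0 line(s) (total 1); column heights now [4 3 2 1], max=4
Drop 4: S rot3 at col 2 lands with bottom-row=1; cleared 2 line(s) (total 3); column heights now [2 0 2 1], max=2
Drop 5: Z rot1 at col 0 lands with bottom-row=2; cleared 0 line(s) (total 3); column heights now [4 5 2 1], max=5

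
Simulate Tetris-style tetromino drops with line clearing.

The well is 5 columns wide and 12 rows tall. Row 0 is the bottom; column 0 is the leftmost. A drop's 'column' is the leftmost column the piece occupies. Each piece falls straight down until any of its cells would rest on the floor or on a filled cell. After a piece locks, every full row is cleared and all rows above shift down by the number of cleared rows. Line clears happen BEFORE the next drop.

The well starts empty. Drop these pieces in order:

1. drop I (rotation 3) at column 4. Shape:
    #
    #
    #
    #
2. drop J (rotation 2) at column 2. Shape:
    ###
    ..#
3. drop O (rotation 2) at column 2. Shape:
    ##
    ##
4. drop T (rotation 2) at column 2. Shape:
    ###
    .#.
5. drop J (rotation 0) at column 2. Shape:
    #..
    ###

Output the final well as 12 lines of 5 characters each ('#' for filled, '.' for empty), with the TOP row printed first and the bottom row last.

Answer: ..#..
..###
..###
...#.
..##.
..##.
..###
....#
....#
....#
....#
....#

Derivation:
Drop 1: I rot3 at col 4 lands with bottom-row=0; cleared 0 line(s) (total 0); column heights now [0 0 0 0 4], max=4
Drop 2: J rot2 at col 2 lands with bottom-row=4; cleared 0 line(s) (total 0); column heights now [0 0 6 6 6], max=6
Drop 3: O rot2 at col 2 lands with bottom-row=6; cleared 0 line(s) (total 0); column heights now [0 0 8 8 6], max=8
Drop 4: T rot2 at col 2 lands with bottom-row=8; cleared 0 line(s) (total 0); column heights now [0 0 10 10 10], max=10
Drop 5: J rot0 at col 2 lands with bottom-row=10; cleared 0 line(s) (total 0); column heights now [0 0 12 11 11], max=12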